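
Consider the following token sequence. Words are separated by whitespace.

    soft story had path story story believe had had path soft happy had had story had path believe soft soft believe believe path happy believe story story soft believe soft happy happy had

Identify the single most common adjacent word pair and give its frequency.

"had path", 3 times

Bigram frequencies (highest first):
  had path: 3
  story had: 2
  story story: 2
  had had: 2
  soft happy: 2
  happy had: 2
  … (17 more, each ≤ 2)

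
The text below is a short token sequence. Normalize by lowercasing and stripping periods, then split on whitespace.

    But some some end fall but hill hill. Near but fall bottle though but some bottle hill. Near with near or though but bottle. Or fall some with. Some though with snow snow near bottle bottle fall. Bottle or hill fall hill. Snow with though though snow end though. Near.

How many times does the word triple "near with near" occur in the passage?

1

Scanning the 48 overlapping trigram windows for "near with near":
  position 18–20: near with near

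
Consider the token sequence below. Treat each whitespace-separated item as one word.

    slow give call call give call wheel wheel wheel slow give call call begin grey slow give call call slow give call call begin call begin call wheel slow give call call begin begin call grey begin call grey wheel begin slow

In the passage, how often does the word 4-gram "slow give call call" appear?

Scanning the 39 overlapping 4-gram windows for "slow give call call":
  position 1–4: slow give call call
  position 10–13: slow give call call
  position 16–19: slow give call call
  position 20–23: slow give call call
  position 29–32: slow give call call

5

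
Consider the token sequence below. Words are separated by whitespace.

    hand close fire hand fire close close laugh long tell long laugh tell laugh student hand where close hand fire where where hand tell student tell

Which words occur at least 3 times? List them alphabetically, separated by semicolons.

close; fire; hand; laugh; tell; where

Unigram counts meeting the condition (at least 3 times):
  close: 4
  fire: 3
  hand: 5
  laugh: 3
  tell: 4
  where: 3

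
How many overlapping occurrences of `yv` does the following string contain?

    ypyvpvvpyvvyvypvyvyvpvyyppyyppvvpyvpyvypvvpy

Sliding a length-2 window over the 44 characters (43 positions):
  position 3–4: yv
  position 9–10: yv
  position 12–13: yv
  position 17–18: yv
  position 19–20: yv
  position 34–35: yv
  position 37–38: yv

7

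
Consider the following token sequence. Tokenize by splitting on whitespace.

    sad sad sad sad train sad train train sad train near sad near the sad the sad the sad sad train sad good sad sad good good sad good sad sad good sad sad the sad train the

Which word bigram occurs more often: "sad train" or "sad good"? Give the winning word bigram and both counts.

"sad train" (5 vs 4)

"sad train": 5 occurrences
"sad good": 4 occurrences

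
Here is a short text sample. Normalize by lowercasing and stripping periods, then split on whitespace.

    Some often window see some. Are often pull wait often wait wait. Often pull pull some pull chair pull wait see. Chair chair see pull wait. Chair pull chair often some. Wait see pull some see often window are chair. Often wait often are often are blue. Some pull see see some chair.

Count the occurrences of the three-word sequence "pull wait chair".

1

Scanning the 51 overlapping trigram windows for "pull wait chair":
  position 25–27: pull wait chair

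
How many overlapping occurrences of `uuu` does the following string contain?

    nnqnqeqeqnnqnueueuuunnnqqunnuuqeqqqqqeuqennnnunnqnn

1

Sliding a length-3 window over the 51 characters (49 positions):
  position 18–20: uuu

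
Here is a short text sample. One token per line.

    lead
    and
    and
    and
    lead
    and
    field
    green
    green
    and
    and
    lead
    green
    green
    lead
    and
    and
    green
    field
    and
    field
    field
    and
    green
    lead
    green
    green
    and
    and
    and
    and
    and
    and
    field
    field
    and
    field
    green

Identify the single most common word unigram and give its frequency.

Unigram frequencies (highest first):
  and: 17
  green: 9
  field: 7
  lead: 5

"and", 17 times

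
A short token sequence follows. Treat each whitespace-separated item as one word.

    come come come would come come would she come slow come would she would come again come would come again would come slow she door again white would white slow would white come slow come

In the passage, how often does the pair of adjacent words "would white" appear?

2

Scanning the 34 overlapping bigram windows for "would white":
  position 28–29: would white
  position 31–32: would white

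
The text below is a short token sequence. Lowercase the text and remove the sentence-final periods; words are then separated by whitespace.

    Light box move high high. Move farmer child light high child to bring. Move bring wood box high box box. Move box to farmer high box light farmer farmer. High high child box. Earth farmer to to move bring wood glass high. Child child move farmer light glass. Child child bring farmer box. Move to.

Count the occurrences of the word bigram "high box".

2

Scanning the 54 overlapping bigram windows for "high box":
  position 18–19: high box
  position 25–26: high box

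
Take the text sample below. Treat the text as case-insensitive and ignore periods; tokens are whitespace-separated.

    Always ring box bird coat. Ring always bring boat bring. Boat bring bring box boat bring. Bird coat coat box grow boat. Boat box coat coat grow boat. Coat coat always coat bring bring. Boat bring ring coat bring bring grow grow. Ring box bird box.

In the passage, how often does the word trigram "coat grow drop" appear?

0

Scanning the 44 overlapping trigram windows for "coat grow drop":
  (none found)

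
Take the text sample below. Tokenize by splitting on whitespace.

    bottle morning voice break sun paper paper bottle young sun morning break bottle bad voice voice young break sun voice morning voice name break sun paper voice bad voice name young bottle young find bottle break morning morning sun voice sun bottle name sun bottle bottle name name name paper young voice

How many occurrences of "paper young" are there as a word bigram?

1

Scanning the 51 overlapping bigram windows for "paper young":
  position 50–51: paper young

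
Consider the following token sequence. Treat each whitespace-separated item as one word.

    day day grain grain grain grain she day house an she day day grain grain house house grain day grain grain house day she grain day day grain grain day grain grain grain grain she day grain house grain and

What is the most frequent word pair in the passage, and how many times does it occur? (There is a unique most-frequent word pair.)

"grain grain", 9 times

Bigram frequencies (highest first):
  grain grain: 9
  day grain: 6
  day day: 3
  she day: 3
  grain house: 3
  grain day: 3
  … (10 more, each ≤ 2)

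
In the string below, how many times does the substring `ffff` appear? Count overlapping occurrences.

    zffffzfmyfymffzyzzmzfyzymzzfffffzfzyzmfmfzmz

Sliding a length-4 window over the 44 characters (41 positions):
  position 2–5: ffff
  position 28–31: ffff
  position 29–32: ffff

3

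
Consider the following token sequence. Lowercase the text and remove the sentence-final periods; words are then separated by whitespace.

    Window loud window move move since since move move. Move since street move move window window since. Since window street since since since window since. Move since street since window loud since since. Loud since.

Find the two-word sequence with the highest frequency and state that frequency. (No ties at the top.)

Bigram frequencies (highest first):
  since since: 5
  move move: 4
  move since: 3
  since window: 3
  window loud: 2
  since move: 2
  … (11 more, each ≤ 2)

"since since", 5 times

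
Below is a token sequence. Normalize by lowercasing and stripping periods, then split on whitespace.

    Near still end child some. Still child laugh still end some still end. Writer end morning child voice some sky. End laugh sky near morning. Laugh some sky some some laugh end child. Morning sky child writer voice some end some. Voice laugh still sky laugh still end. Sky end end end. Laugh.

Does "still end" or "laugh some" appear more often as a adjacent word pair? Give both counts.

"still end" (4 vs 1)

"still end": 4 occurrences
"laugh some": 1 occurrence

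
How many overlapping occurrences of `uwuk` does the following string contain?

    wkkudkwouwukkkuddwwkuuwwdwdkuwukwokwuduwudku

2

Sliding a length-4 window over the 44 characters (41 positions):
  position 9–12: uwuk
  position 29–32: uwuk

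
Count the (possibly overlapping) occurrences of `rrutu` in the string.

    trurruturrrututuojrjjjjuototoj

Sliding a length-5 window over the 30 characters (26 positions):
  position 4–8: rrutu
  position 10–14: rrutu

2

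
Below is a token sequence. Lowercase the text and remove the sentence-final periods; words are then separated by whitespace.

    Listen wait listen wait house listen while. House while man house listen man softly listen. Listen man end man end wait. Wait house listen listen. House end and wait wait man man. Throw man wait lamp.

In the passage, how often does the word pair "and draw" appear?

Scanning the 35 overlapping bigram windows for "and draw":
  (none found)

0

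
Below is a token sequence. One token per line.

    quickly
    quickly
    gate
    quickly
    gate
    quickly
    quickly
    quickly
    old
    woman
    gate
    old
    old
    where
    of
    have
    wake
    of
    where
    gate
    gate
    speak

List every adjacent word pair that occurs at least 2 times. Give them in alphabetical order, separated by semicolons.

Bigram counts meeting the condition (at least 2 times):
  gate quickly: 2
  quickly gate: 2
  quickly quickly: 3

gate quickly; quickly gate; quickly quickly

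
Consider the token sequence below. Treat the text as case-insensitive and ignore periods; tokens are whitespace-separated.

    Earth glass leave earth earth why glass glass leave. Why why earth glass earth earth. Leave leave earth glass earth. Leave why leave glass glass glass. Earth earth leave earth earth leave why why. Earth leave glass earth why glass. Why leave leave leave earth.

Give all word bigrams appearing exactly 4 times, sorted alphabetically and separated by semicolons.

earth earth; glass earth; leave earth

Bigram counts meeting the condition (exactly 4 times):
  earth earth: 4
  glass earth: 4
  leave earth: 4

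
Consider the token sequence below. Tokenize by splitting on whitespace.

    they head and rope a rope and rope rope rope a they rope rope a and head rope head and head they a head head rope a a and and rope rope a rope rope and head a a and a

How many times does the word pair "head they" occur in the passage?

1

Scanning the 40 overlapping bigram windows for "head they":
  position 21–22: head they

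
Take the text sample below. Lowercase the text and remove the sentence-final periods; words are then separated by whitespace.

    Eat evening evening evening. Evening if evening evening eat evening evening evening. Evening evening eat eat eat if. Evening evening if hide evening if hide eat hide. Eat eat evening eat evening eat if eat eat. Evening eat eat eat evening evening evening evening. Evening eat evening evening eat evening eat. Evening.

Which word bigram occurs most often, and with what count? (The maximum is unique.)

Bigram frequencies (highest first):
  evening evening: 14
  eat evening: 9
  evening eat: 8
  eat eat: 6
  evening if: 3
  if evening: 2
  … (6 more, each ≤ 2)

"evening evening", 14 times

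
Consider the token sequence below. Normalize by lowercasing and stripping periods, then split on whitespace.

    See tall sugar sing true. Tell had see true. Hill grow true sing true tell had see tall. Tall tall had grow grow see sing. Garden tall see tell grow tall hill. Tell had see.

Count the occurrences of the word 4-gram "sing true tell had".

2

Scanning the 32 overlapping 4-gram windows for "sing true tell had":
  position 4–7: sing true tell had
  position 13–16: sing true tell had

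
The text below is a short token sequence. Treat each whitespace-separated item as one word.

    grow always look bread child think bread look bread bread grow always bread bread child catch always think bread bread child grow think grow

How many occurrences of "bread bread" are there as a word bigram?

3

Scanning the 23 overlapping bigram windows for "bread bread":
  position 9–10: bread bread
  position 13–14: bread bread
  position 19–20: bread bread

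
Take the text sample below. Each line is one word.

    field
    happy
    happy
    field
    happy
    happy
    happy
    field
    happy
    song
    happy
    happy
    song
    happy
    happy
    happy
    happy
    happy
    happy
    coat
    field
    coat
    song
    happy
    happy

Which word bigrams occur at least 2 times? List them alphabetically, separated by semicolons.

Bigram counts meeting the condition (at least 2 times):
  field happy: 3
  happy field: 2
  happy happy: 10
  happy song: 2
  song happy: 3

field happy; happy field; happy happy; happy song; song happy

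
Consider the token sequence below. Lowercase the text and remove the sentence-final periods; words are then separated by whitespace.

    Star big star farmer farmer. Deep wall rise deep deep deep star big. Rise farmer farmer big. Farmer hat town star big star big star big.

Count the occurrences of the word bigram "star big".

Scanning the 25 overlapping bigram windows for "star big":
  position 1–2: star big
  position 12–13: star big
  position 21–22: star big
  position 23–24: star big
  position 25–26: star big

5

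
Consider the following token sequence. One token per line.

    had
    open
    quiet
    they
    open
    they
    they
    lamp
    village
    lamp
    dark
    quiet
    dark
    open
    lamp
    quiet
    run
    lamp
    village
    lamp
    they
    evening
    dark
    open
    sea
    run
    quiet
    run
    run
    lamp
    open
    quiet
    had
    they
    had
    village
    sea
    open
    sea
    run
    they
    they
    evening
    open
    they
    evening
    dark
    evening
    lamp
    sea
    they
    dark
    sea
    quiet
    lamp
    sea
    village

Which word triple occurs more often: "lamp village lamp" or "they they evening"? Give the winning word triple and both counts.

"lamp village lamp": 2 occurrences
"they they evening": 1 occurrence

"lamp village lamp" (2 vs 1)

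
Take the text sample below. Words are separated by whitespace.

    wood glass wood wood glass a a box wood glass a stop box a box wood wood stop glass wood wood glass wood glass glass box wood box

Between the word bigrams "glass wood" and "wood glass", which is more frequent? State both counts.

"wood glass" (5 vs 3)

"glass wood": 3 occurrences
"wood glass": 5 occurrences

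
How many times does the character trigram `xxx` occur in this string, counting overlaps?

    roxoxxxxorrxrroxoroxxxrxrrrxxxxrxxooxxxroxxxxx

Sliding a length-3 window over the 46 characters (44 positions):
  position 5–7: xxx
  position 6–8: xxx
  position 20–22: xxx
  position 28–30: xxx
  position 29–31: xxx
  position 37–39: xxx
  position 42–44: xxx
  position 43–45: xxx
  position 44–46: xxx

9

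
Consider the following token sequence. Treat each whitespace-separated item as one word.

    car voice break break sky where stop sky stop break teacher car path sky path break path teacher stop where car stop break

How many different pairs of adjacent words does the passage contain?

21

23 tokens → 22 bigram windows in total.
Repeated bigrams (each contributes count−1 duplicates):
  stop break: 2
1 duplicate windows → 22 − 1 = 21 distinct.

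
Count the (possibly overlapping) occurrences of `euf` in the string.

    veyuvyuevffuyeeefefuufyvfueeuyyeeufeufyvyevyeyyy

2

Sliding a length-3 window over the 48 characters (46 positions):
  position 33–35: euf
  position 36–38: euf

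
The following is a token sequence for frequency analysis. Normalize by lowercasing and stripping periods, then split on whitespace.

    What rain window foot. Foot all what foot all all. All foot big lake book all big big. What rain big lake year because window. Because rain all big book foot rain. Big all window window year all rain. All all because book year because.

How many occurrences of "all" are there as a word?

10

Scanning the 45 tokens for "all":
  position 6: all
  position 9: all
  position 10: all
  position 11: all
  position 16: all
  position 28: all
  position 34: all
  position 38: all
  position 40: all
  position 41: all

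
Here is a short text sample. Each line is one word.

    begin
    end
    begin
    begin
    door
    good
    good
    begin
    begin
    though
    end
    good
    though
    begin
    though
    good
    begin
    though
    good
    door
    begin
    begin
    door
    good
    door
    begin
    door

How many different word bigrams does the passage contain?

27 tokens → 26 bigram windows in total.
Repeated bigrams (each contributes count−1 duplicates):
  begin begin: 3
  begin door: 3
  begin though: 3
  door begin: 2
  door good: 2
  good begin: 2
  good door: 2
  though good: 2
11 duplicate windows → 26 − 11 = 15 distinct.

15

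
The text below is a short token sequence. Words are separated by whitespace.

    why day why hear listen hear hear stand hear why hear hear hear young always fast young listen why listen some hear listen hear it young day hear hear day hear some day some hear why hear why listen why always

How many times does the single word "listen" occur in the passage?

Scanning the 41 tokens for "listen":
  position 5: listen
  position 18: listen
  position 20: listen
  position 23: listen
  position 39: listen

5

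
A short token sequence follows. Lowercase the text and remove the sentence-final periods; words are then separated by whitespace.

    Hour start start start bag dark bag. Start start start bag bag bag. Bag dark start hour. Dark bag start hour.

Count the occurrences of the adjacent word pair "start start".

4

Scanning the 20 overlapping bigram windows for "start start":
  position 2–3: start start
  position 3–4: start start
  position 8–9: start start
  position 9–10: start start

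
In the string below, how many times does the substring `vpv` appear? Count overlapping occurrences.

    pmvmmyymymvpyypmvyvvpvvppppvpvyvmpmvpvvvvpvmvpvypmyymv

5

Sliding a length-3 window over the 54 characters (52 positions):
  position 20–22: vpv
  position 28–30: vpv
  position 36–38: vpv
  position 41–43: vpv
  position 45–47: vpv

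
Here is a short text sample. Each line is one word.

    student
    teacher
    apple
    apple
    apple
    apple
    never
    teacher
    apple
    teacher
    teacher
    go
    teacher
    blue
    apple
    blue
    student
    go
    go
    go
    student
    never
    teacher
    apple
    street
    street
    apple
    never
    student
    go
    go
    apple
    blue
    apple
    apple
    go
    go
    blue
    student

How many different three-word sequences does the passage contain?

39 tokens → 37 trigram windows in total.
Repeated trigrams (each contributes count−1 duplicates):
  apple apple apple: 2
  never teacher apple: 2
  student go go: 2
3 duplicate windows → 37 − 3 = 34 distinct.

34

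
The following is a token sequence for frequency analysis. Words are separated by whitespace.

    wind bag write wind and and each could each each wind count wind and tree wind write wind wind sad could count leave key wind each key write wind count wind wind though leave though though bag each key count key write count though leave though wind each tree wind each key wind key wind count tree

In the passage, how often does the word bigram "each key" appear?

Scanning the 56 overlapping bigram windows for "each key":
  position 26–27: each key
  position 38–39: each key
  position 51–52: each key

3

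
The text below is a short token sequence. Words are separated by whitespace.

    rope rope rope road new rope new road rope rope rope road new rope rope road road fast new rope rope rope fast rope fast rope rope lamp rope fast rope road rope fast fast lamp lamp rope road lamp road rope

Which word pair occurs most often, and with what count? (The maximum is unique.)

Bigram frequencies (highest first):
  rope rope: 8
  rope road: 5
  rope fast: 4
  new rope: 3
  road rope: 3
  fast rope: 3
  … (13 more, each ≤ 2)

"rope rope", 8 times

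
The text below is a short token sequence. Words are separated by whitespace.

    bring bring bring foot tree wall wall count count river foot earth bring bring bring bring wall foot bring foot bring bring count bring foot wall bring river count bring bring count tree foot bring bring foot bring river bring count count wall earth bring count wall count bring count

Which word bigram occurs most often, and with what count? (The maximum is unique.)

Bigram frequencies (highest first):
  bring bring: 8
  bring count: 5
  bring foot: 4
  foot bring: 4
  count bring: 3
  wall count: 2
  … (19 more, each ≤ 2)

"bring bring", 8 times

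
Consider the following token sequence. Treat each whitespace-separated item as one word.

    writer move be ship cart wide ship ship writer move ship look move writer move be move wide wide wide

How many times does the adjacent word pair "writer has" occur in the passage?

Scanning the 19 overlapping bigram windows for "writer has":
  (none found)

0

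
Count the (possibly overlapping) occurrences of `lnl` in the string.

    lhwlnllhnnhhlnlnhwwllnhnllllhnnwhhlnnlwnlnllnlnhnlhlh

4

Sliding a length-3 window over the 53 characters (51 positions):
  position 4–6: lnl
  position 13–15: lnl
  position 41–43: lnl
  position 44–46: lnl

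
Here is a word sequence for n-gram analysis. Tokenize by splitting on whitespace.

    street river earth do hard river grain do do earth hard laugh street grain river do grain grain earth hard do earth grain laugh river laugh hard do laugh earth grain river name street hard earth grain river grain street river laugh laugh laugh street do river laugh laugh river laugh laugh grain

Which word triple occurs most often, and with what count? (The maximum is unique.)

Trigram frequencies (highest first):
  river laugh laugh: 3
  laugh river laugh: 2
  earth grain river: 2
  street river earth: 1
  river earth do: 1
  earth do hard: 1
  … (41 more, each ≤ 1)

"river laugh laugh", 3 times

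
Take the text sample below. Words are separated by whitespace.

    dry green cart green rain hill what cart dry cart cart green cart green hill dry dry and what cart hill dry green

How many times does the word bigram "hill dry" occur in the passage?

2

Scanning the 22 overlapping bigram windows for "hill dry":
  position 15–16: hill dry
  position 21–22: hill dry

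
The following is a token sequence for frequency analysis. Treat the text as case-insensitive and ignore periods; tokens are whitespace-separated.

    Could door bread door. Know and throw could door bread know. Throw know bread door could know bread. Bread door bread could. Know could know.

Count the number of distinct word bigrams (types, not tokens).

25 tokens → 24 bigram windows in total.
Repeated bigrams (each contributes count−1 duplicates):
  bread door: 3
  could know: 3
  door bread: 3
  could door: 2
  know bread: 2
8 duplicate windows → 24 − 8 = 16 distinct.

16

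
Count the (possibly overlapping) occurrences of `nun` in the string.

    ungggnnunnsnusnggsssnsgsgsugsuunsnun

Sliding a length-3 window over the 36 characters (34 positions):
  position 7–9: nun
  position 34–36: nun

2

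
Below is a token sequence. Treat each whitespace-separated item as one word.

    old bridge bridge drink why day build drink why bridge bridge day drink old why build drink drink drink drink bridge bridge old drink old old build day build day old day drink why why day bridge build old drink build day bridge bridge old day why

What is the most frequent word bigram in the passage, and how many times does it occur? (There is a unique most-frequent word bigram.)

"bridge bridge", 4 times

Bigram frequencies (highest first):
  bridge bridge: 4
  drink why: 3
  drink drink: 3
  build day: 3
  why day: 2
  day build: 2
  … (22 more, each ≤ 2)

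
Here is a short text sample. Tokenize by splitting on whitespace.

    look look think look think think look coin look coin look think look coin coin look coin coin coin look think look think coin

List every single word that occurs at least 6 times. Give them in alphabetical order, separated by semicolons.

coin; look; think

Unigram counts meeting the condition (at least 6 times):
  coin: 8
  look: 10
  think: 6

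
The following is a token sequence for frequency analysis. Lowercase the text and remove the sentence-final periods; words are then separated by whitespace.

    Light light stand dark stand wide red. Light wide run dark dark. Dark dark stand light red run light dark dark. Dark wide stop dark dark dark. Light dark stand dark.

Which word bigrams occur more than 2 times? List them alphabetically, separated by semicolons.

Bigram counts meeting the condition (more than 2 times):
  dark dark: 7
  dark stand: 3

dark dark; dark stand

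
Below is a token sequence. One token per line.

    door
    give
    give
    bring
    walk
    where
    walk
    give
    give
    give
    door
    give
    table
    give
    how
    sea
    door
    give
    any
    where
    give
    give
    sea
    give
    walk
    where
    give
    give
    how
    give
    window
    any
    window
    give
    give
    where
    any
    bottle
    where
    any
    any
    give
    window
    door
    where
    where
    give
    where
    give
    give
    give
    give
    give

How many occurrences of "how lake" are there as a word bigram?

0

Scanning the 52 overlapping bigram windows for "how lake":
  (none found)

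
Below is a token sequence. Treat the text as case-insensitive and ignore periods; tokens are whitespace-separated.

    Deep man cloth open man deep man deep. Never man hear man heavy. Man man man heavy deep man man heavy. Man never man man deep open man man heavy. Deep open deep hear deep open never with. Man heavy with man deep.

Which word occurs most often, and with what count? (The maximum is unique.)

Unigram frequencies (highest first):
  man: 17
  deep: 9
  heavy: 5
  open: 4
  never: 3
  hear: 2
  … (2 more, each ≤ 2)

"man", 17 times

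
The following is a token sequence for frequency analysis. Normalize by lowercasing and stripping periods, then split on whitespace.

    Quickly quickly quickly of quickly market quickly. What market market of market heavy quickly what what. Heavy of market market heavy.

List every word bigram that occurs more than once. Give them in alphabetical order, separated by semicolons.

market heavy; market market; of market; quickly quickly; quickly what

Bigram counts meeting the condition (more than once):
  market heavy: 2
  market market: 2
  of market: 2
  quickly quickly: 2
  quickly what: 2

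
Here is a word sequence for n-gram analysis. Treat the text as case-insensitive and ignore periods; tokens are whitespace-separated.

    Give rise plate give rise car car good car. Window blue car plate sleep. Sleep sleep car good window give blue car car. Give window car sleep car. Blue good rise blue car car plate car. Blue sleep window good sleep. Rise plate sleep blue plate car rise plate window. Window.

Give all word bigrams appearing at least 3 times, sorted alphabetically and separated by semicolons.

blue car; car car; rise plate

Bigram counts meeting the condition (at least 3 times):
  blue car: 3
  car car: 3
  rise plate: 3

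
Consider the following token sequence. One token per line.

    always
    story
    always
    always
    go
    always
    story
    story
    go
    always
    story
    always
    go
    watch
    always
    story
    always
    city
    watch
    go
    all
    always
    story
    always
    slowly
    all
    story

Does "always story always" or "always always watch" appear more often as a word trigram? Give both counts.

"always story always" (4 vs 0)

"always story always": 4 occurrences
"always always watch": 0 occurrences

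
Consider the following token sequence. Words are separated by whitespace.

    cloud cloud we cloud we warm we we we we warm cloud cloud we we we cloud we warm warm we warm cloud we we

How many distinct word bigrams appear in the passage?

8

25 tokens → 24 bigram windows in total.
Repeated bigrams (each contributes count−1 duplicates):
  we we: 6
  cloud we: 5
  we warm: 4
  cloud cloud: 2
  warm cloud: 2
  warm we: 2
  we cloud: 2
16 duplicate windows → 24 − 16 = 8 distinct.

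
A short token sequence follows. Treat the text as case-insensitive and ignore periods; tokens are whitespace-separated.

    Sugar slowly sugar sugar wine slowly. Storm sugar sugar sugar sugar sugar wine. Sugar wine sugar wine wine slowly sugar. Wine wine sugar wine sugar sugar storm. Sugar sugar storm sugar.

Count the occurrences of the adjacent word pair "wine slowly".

2

Scanning the 30 overlapping bigram windows for "wine slowly":
  position 5–6: wine slowly
  position 18–19: wine slowly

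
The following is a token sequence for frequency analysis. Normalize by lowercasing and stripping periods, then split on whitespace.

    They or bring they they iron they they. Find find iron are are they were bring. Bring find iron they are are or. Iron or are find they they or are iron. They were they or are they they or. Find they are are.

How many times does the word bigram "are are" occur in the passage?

Scanning the 43 overlapping bigram windows for "are are":
  position 12–13: are are
  position 21–22: are are
  position 43–44: are are

3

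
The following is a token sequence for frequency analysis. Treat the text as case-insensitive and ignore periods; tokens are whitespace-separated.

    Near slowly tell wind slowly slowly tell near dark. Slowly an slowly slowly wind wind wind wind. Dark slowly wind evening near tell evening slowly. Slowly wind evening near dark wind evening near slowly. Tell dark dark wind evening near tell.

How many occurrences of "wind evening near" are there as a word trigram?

4

Scanning the 39 overlapping trigram windows for "wind evening near":
  position 20–22: wind evening near
  position 27–29: wind evening near
  position 31–33: wind evening near
  position 38–40: wind evening near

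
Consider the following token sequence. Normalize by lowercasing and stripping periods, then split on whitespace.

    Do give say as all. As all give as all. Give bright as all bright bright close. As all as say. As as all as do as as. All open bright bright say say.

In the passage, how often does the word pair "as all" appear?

Scanning the 33 overlapping bigram windows for "as all":
  position 4–5: as all
  position 6–7: as all
  position 9–10: as all
  position 13–14: as all
  position 18–19: as all
  position 23–24: as all
  position 28–29: as all

7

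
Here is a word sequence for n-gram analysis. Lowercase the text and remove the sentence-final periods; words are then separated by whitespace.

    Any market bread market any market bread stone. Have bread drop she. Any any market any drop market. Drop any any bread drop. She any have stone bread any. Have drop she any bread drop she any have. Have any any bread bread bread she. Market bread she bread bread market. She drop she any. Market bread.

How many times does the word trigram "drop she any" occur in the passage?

Scanning the 55 overlapping trigram windows for "drop she any":
  position 11–13: drop she any
  position 23–25: drop she any
  position 31–33: drop she any
  position 35–37: drop she any
  position 53–55: drop she any

5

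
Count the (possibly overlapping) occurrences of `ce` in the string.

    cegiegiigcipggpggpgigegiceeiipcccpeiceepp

3

Sliding a length-2 window over the 41 characters (40 positions):
  position 1–2: ce
  position 25–26: ce
  position 37–38: ce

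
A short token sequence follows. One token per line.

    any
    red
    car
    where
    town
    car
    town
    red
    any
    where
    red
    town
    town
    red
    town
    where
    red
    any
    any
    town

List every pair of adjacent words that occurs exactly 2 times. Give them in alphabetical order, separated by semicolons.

red any; red town; town red; where red

Bigram counts meeting the condition (exactly 2 times):
  red any: 2
  red town: 2
  town red: 2
  where red: 2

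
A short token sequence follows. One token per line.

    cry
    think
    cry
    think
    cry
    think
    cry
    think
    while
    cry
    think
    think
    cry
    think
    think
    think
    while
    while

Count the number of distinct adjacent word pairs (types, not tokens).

6

18 tokens → 17 bigram windows in total.
Repeated bigrams (each contributes count−1 duplicates):
  cry think: 6
  think cry: 4
  think think: 3
  think while: 2
11 duplicate windows → 17 − 11 = 6 distinct.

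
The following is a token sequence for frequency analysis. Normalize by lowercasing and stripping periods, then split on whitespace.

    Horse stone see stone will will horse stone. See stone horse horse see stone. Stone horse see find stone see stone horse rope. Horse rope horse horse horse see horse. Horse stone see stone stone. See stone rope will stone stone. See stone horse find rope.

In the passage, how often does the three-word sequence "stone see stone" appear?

Scanning the 44 overlapping trigram windows for "stone see stone":
  position 2–4: stone see stone
  position 8–10: stone see stone
  position 19–21: stone see stone
  position 32–34: stone see stone
  position 35–37: stone see stone
  position 41–43: stone see stone

6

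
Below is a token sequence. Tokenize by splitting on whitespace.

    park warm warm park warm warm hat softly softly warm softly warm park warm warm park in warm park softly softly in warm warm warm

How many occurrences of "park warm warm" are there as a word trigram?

3

Scanning the 23 overlapping trigram windows for "park warm warm":
  position 1–3: park warm warm
  position 4–6: park warm warm
  position 13–15: park warm warm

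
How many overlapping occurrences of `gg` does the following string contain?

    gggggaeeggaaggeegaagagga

7

Sliding a length-2 window over the 24 characters (23 positions):
  position 1–2: gg
  position 2–3: gg
  position 3–4: gg
  position 4–5: gg
  position 9–10: gg
  position 13–14: gg
  position 22–23: gg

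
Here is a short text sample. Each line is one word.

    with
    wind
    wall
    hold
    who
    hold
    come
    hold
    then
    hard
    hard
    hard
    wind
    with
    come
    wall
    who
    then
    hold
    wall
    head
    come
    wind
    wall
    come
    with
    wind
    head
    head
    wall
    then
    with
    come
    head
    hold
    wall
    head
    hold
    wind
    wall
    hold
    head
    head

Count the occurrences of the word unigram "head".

Scanning the 43 tokens for "head":
  position 21: head
  position 28: head
  position 29: head
  position 34: head
  position 37: head
  position 42: head
  position 43: head

7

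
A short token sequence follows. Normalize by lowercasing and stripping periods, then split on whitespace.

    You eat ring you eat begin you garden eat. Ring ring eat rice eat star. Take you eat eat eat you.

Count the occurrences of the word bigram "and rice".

Scanning the 20 overlapping bigram windows for "and rice":
  (none found)

0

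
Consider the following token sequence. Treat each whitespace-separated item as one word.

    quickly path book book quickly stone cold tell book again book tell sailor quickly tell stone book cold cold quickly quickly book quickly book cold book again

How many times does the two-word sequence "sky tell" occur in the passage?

0

Scanning the 26 overlapping bigram windows for "sky tell":
  (none found)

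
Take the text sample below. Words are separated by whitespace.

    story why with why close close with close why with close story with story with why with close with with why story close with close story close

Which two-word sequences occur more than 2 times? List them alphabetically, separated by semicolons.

Bigram counts meeting the condition (more than 2 times):
  close with: 3
  why with: 3
  with close: 4
  with why: 3

close with; why with; with close; with why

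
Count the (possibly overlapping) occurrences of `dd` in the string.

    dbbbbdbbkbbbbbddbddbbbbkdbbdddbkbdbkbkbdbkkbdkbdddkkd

Sliding a length-2 window over the 53 characters (52 positions):
  position 15–16: dd
  position 18–19: dd
  position 28–29: dd
  position 29–30: dd
  position 48–49: dd
  position 49–50: dd

6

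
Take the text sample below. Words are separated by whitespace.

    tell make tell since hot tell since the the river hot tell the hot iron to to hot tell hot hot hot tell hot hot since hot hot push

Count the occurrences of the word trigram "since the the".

Scanning the 27 overlapping trigram windows for "since the the":
  position 7–9: since the the

1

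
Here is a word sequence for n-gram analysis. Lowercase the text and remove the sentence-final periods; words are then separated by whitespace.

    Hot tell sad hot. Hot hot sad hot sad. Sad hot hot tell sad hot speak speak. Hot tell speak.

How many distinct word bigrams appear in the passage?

10

20 tokens → 19 bigram windows in total.
Repeated bigrams (each contributes count−1 duplicates):
  sad hot: 4
  hot hot: 3
  hot tell: 3
  hot sad: 2
  tell sad: 2
9 duplicate windows → 19 − 9 = 10 distinct.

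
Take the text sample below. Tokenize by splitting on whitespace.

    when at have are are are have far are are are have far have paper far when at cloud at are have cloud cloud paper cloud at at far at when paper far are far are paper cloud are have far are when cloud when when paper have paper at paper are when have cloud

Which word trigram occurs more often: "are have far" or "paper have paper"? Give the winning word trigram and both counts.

"are have far" (3 vs 1)

"are have far": 3 occurrences
"paper have paper": 1 occurrence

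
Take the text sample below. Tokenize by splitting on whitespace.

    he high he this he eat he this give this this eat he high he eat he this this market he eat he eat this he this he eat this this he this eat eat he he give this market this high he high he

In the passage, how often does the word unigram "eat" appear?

Scanning the 45 tokens for "eat":
  position 6: eat
  position 12: eat
  position 16: eat
  position 22: eat
  position 24: eat
  position 29: eat
  position 34: eat
  position 35: eat

8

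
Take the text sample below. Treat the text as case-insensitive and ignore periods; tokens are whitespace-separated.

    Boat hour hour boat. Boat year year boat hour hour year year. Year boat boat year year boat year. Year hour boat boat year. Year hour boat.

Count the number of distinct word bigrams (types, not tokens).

27 tokens → 26 bigram windows in total.
Repeated bigrams (each contributes count−1 duplicates):
  year year: 6
  boat year: 4
  boat boat: 3
  hour boat: 3
  year boat: 3
  boat hour: 2
  hour hour: 2
  year hour: 2
17 duplicate windows → 26 − 17 = 9 distinct.

9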